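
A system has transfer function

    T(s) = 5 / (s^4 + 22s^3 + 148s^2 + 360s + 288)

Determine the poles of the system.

s = -12, -2, -2, -6

The poles are the roots of the denominator s^4 + 22s^3 + 148s^2 + 360s + 288 = 0.
Trying s = -12: the polynomial evaluates to 0, so (s + 12) is a factor.
Dividing out leaves s^3 + 10s^2 + 28s + 24 = 0.
This factors further as (s + 2)^2(s + 6) = 0.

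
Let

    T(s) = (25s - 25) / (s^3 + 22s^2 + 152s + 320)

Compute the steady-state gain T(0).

T(0) = -5/64 ≈ -0.07812

Set s = 0: T(0) = (-25) / (320) = -5/64.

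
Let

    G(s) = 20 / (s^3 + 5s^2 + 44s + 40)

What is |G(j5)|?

|G(j5)| ≈ 0.1569

Substitute s = j5: numerator = 20, denominator = -85 + j95.
|G(j5)| = |20| / |-85 + j95| = 20 / 127.48 ≈ 0.1569.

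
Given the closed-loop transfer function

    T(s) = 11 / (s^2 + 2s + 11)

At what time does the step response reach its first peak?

t_p ≈ 0.9935 s

Comparing s^2 + 2s + 11 to s^2 + 2ζωₙs + ωₙ²: ωₙ = √11 ≈ 3.317 rad/s and ζ = 2/(2·√11) ≈ 0.3015.
ζωₙ = 2/2 = 1, so ω_d = ωₙ√(1−ζ²) = √(ωₙ² − (ζωₙ)²) = √(11 − 1²) = √10 ≈ 3.162 rad/s.
t_p = π/ω_d = π/3.162 ≈ 0.9935 s.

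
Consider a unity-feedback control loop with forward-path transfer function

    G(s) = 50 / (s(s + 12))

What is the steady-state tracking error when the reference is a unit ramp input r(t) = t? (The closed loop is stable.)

e_ss = 0.2400

G(s) has one pole at the origin.
This is a Type 1 system. Kv = lim_{s→0} s·G(s) = 50/12 = 25/6.
e_ss = 1/Kv = 1/(25/6) = 6/25 ≈ 0.2400.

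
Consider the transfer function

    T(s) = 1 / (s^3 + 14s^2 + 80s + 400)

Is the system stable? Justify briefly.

The denominator s^3 + 14s^2 + 80s + 400 factors as (s^2 + 4s + 40)(s + 10), giving poles at s = -2 + 6j, -2 - 6j, -10.
Since all poles lie strictly in the left half-plane, the system is stable.

stable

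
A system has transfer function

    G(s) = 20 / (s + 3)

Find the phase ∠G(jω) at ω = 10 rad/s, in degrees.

At s = j10: numerator = 20, denominator = 3 + j10.
∠G = ∠num − ∠den = 0° − (73.301°) = -73.30°.

∠G(j10) ≈ -73.30°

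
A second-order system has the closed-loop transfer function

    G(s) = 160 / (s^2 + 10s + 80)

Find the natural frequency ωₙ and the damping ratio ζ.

Compare the denominator to the standard form s^2 + 2ζωₙs + ωₙ².
ωₙ² = 80, so ωₙ = √80 ≈ 8.944 rad/s.
2ζωₙ = 10, so ζ = 10/(2·√80) ≈ 0.5590.
With ζ = 0.5590 the response is underdamped.

ωₙ ≈ 8.944 rad/s, ζ ≈ 0.5590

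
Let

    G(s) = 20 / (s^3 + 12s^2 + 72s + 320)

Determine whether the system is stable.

The denominator s^3 + 12s^2 + 72s + 320 factors as (s^2 + 4s + 40)(s + 8), giving poles at s = -2 ± 6j, -8.
Since all poles lie strictly in the left half-plane, the system is stable.

stable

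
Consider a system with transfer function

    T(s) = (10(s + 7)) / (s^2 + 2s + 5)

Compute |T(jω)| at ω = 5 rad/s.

Substitute s = j5: numerator = 70 + j50, denominator = -20 + j10.
|T(j5)| = |70 + j50| / |-20 + j10| = 86.023 / 22.361 ≈ 3.847.

|T(j5)| ≈ 3.847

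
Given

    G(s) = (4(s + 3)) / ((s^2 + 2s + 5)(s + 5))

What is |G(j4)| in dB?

|G(j4)|_dB ≈ -12.8 dB

Substitute s = j4: numerator = 12 + j16, denominator = -87 - j4.
|G(j4)| = |12 + j16| / |-87 - j4| = 20 / 87.092 ≈ 0.2296.
In decibels: 20·log₁₀(0.2296) ≈ -12.8 dB.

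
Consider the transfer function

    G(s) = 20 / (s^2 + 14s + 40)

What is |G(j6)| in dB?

|G(j6)|_dB ≈ -12.5 dB

Substitute s = j6: numerator = 20, denominator = 4 + j84.
|G(j6)| = |20| / |4 + j84| = 20 / 84.095 ≈ 0.2378.
In decibels: 20·log₁₀(0.2378) ≈ -12.5 dB.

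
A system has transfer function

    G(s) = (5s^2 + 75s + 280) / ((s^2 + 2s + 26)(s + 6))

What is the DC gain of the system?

G(0) = 70/39 ≈ 1.795

Set s = 0: G(0) = (280) / (156) = 70/39.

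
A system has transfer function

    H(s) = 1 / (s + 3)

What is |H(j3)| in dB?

|H(j3)|_dB ≈ -12.6 dB

Substitute s = j3: numerator = 1, denominator = 3 + j3.
|H(j3)| = |1| / |3 + j3| = 1 / 4.2426 ≈ 0.2357.
In decibels: 20·log₁₀(0.2357) ≈ -12.6 dB.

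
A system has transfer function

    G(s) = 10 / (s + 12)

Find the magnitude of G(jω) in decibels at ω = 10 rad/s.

|G(j10)|_dB ≈ -3.87 dB

Substitute s = j10: numerator = 10, denominator = 12 + j10.
|G(j10)| = |10| / |12 + j10| = 10 / 15.620 ≈ 0.6402.
In decibels: 20·log₁₀(0.6402) ≈ -3.87 dB.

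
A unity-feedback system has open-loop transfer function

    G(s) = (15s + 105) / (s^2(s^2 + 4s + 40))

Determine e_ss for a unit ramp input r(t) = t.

e_ss = 0

G(s) has 2 poles at the origin.
This is a Type 2 system; for a ramp input the steady-state error is zero.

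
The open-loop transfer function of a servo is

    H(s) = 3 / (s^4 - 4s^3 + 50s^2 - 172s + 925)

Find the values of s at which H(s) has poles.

The poles are the roots of the denominator s^4 - 4s^3 + 50s^2 - 172s + 925 = 0.
No real roots exist; factor into two real quadratics: (s^2 + 2s + 37)(s^2 - 6s + 25) = 0.
Each quadratic gives a conjugate pair via the quadratic formula.

s = -1 ± 6j, 3 ± 4j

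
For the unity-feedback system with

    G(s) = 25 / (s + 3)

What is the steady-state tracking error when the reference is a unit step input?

G(s) has no poles at the origin.
This is a Type 0 system. Kp = lim_{s→0} G(s) = 25/3.
e_ss = 1/(1 + Kp) = 1/(1 + 25/3) = 3/28 ≈ 0.1071.

e_ss = 0.1071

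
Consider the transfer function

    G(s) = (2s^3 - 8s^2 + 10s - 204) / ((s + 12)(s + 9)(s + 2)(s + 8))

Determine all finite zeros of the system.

s = 6, -1 ± 4j

Set the numerator to zero: 2s^3 - 8s^2 + 10s - 204 = 0, i.e. 2·(s^3 - 4s^2 + 5s - 102) = 0.
Factoring: (s - 6)(s^2 + 2s + 17) = 0.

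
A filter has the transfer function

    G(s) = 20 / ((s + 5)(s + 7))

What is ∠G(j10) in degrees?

At s = j10: numerator = 20, denominator = -65 + j120.
∠G = ∠num − ∠den = 0° − (118.44°) = -118.4°.

∠G(j10) ≈ -118.4°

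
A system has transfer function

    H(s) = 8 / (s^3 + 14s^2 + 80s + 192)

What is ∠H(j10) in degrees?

At s = j10: numerator = 8, denominator = -1208 - j200.
∠H = ∠num − ∠den = 0° − (-170.60°) = 170.6°.

∠H(j10) ≈ 170.6°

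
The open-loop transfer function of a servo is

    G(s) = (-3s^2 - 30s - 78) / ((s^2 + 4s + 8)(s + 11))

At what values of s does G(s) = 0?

s = -5 + j, -5 - j

Set the numerator to zero: -3s^2 - 30s - 78 = 0, i.e. -3·(s^2 + 10s + 26) = 0.
Factoring: (s^2 + 10s + 26) = 0.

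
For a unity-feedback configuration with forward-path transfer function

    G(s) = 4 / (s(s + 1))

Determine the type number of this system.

Type 1

The denominator has 1 factor of s at the origin (free integrator), so this is a Type 1 system.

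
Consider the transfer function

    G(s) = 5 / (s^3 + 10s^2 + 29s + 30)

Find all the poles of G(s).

s = -2 ± j, -6

The poles are the roots of the denominator s^3 + 10s^2 + 29s + 30 = 0.
Trying s = -6: the polynomial evaluates to 0, so (s + 6) is a factor.
Dividing out leaves s^2 + 4s + 5 = 0.
The quadratic formula then gives s = -2 ± 1j.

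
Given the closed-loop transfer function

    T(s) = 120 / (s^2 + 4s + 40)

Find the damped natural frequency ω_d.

Comparing s^2 + 4s + 40 to s^2 + 2ζωₙs + ωₙ²: ωₙ = √40 ≈ 6.325 rad/s and ζ = 4/(2·√40) ≈ 0.3162.
ζωₙ = 4/2 = 2, so ω_d = ωₙ√(1−ζ²) = √(ωₙ² − (ζωₙ)²) = √(40 − 2²) = √36 = 6 rad/s.

ω_d = 6 rad/s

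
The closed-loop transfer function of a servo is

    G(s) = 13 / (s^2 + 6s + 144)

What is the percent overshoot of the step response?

%OS ≈ 44.4%

Comparing s^2 + 6s + 144 to s^2 + 2ζωₙs + ωₙ²: ωₙ = 12 rad/s and ζ = 6/(2·12) = 0.25.
%OS = 100·exp(−πζ/√(1−ζ²)) = 100·exp(−π·0.25/√(1−0.25²)) ≈ 44.4%.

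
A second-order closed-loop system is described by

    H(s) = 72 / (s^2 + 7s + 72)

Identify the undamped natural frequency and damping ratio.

Compare the denominator to the standard form s^2 + 2ζωₙs + ωₙ².
ωₙ² = 72, so ωₙ = √72 ≈ 8.485 rad/s.
2ζωₙ = 7, so ζ = 7/(2·√72) ≈ 0.4125.

ωₙ ≈ 8.485 rad/s, ζ ≈ 0.4125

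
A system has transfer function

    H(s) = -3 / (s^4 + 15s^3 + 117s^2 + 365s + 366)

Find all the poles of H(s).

s = -2, -3, -5 ± 6j

The poles are the roots of the denominator s^4 + 15s^3 + 117s^2 + 365s + 366 = 0.
Trying s = -2: the polynomial evaluates to 0, so (s + 2) is a factor.
Dividing out leaves s^3 + 13s^2 + 91s + 183 = 0.
This factors further as (s + 3)(s^2 + 10s + 61) = 0.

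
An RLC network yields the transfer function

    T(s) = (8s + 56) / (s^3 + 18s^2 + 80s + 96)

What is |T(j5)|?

|T(j5)| ≈ 0.1535

Substitute s = j5: numerator = 56 + j40, denominator = -354 + j275.
|T(j5)| = |56 + j40| / |-354 + j275| = 68.819 / 448.26 ≈ 0.1535.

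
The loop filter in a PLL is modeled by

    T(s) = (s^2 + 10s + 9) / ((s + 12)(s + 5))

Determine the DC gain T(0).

Set s = 0: T(0) = (9) / (60) = 3/20.

T(0) = 3/20 ≈ 0.1500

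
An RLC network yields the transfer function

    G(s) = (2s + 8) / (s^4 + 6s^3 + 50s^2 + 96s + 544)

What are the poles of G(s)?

The poles are the roots of the denominator s^4 + 6s^3 + 50s^2 + 96s + 544 = 0.
No real roots exist; factor into two real quadratics: (s^2 + 16)(s^2 + 6s + 34) = 0.
Each quadratic gives a conjugate pair via the quadratic formula.

s = ±4j, -3 ± 5j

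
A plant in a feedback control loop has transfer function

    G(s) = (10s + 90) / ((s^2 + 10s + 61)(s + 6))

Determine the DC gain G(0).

G(0) = 15/61 ≈ 0.2459

Set s = 0: G(0) = (90) / (366) = 15/61.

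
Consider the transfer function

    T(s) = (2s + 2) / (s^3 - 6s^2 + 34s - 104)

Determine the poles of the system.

The poles are the roots of the denominator s^3 - 6s^2 + 34s - 104 = 0.
Trying s = 4: the polynomial evaluates to 0, so (s - 4) is a factor.
Dividing out leaves s^2 - 2s + 26 = 0.
The quadratic formula then gives s = 1 ± 5j.

s = 4, 1 + 5j, 1 - 5j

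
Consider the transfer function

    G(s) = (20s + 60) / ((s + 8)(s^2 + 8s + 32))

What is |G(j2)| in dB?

|G(j2)|_dB ≈ -11.3 dB

Substitute s = j2: numerator = 60 + j40, denominator = 192 + j184.
|G(j2)| = |60 + j40| / |192 + j184| = 72.111 / 265.93 ≈ 0.2712.
In decibels: 20·log₁₀(0.2712) ≈ -11.3 dB.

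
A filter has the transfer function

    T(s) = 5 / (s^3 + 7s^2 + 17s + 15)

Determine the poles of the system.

The poles are the roots of the denominator s^3 + 7s^2 + 17s + 15 = 0.
Trying s = -3: the polynomial evaluates to 0, so (s + 3) is a factor.
Dividing out leaves s^2 + 4s + 5 = 0.
The quadratic formula then gives s = -2 ± 1j.

s = -2 + j, -2 - j, -3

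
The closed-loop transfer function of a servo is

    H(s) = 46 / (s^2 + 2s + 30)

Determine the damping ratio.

Compare the denominator to the standard form s^2 + 2ζωₙs + ωₙ².
ωₙ² = 30, so ωₙ = √30 ≈ 5.477 rad/s.
2ζωₙ = 2, so ζ = 2/(2·√30) ≈ 0.1826.

ζ ≈ 0.1826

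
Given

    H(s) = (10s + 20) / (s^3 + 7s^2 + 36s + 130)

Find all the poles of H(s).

The poles are the roots of the denominator s^3 + 7s^2 + 36s + 130 = 0.
Trying s = -5: the polynomial evaluates to 0, so (s + 5) is a factor.
Dividing out leaves s^2 + 2s + 26 = 0.
The quadratic formula then gives s = -1 ± 5j.

s = -1 + 5j, -1 - 5j, -5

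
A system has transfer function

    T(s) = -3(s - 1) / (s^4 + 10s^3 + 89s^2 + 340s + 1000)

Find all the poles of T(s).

The poles are the roots of the denominator s^4 + 10s^3 + 89s^2 + 340s + 1000 = 0.
No real roots exist; factor into two real quadratics: (s^2 + 4s + 40)(s^2 + 6s + 25) = 0.
Each quadratic gives a conjugate pair via the quadratic formula.

s = -2 + 6j, -2 - 6j, -3 + 4j, -3 - 4j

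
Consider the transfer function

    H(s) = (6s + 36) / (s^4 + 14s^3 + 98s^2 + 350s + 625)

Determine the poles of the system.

s = -4 ± 3j, -3 ± 4j

The poles are the roots of the denominator s^4 + 14s^3 + 98s^2 + 350s + 625 = 0.
No real roots exist; factor into two real quadratics: (s^2 + 8s + 25)(s^2 + 6s + 25) = 0.
Each quadratic gives a conjugate pair via the quadratic formula.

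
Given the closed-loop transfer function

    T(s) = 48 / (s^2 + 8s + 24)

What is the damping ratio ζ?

Compare the denominator to the standard form s^2 + 2ζωₙs + ωₙ².
ωₙ² = 24, so ωₙ = √24 ≈ 4.899 rad/s.
2ζωₙ = 8, so ζ = 8/(2·√24) ≈ 0.8165.
With ζ = 0.8165 the response is underdamped.

ζ ≈ 0.8165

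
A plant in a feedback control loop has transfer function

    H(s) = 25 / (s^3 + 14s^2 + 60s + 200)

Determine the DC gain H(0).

Set s = 0: H(0) = (25) / (200) = 1/8.

H(0) = 1/8 ≈ 0.1250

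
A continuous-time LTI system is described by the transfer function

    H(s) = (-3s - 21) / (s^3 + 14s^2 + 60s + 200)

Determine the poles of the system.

s = -2 + 4j, -2 - 4j, -10

The poles are the roots of the denominator s^3 + 14s^2 + 60s + 200 = 0.
Trying s = -10: the polynomial evaluates to 0, so (s + 10) is a factor.
Dividing out leaves s^2 + 4s + 20 = 0.
The quadratic formula then gives s = -2 ± 4j.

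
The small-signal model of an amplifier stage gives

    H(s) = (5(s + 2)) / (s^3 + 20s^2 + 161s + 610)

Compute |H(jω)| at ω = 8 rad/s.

Substitute s = j8: numerator = 10 + j40, denominator = -670 + j776.
|H(j8)| = |10 + j40| / |-670 + j776| = 41.231 / 1025.2 ≈ 0.04022.

|H(j8)| ≈ 0.04022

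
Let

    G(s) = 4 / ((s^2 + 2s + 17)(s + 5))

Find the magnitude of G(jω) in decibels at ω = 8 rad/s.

Substitute s = j8: numerator = 4, denominator = -363 - j296.
|G(j8)| = |4| / |-363 - j296| = 4 / 468.39 ≈ 0.008540.
In decibels: 20·log₁₀(0.008540) ≈ -41.4 dB.

|G(j8)|_dB ≈ -41.4 dB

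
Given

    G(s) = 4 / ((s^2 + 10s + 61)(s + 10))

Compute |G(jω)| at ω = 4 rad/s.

|G(j4)| ≈ 0.006168

Substitute s = j4: numerator = 4, denominator = 290 + j580.
|G(j4)| = |4| / |290 + j580| = 4 / 648.46 ≈ 0.006168.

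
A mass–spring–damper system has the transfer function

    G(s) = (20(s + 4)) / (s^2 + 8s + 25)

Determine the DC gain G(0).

At s = 0 each factor (s + a) contributes a and each (s^2 + bs + c) contributes c.
G(0) = 20·(4) / ((25)) = 80/25 = 16/5.

G(0) = 16/5 ≈ 3.200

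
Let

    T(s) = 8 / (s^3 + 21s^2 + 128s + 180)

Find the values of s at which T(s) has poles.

The poles are the roots of the denominator s^3 + 21s^2 + 128s + 180 = 0.
Trying s = -10: the polynomial evaluates to 0, so (s + 10) is a factor.
Dividing out leaves s^2 + 11s + 18 = 0.
Factoring the quadratic: (s + 9)(s + 2) = 0.

s = -10, -9, -2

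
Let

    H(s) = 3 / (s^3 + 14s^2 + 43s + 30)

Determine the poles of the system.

The poles are the roots of the denominator s^3 + 14s^2 + 43s + 30 = 0.
Trying s = -10: the polynomial evaluates to 0, so (s + 10) is a factor.
Dividing out leaves s^2 + 4s + 3 = 0.
Factoring the quadratic: (s + 1)(s + 3) = 0.

s = -10, -1, -3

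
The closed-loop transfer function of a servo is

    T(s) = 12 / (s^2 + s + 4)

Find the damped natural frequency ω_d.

Comparing s^2 + s + 4 to s^2 + 2ζωₙs + ωₙ²: ωₙ = 2 rad/s and ζ = 1/(2·2) = 0.25.
ζωₙ = 1/2 = 0.5, so ω_d = ωₙ√(1−ζ²) = √(ωₙ² − (ζωₙ)²) = √(4 − 0.5²) = √3.75 ≈ 1.936 rad/s.

ω_d ≈ 1.936 rad/s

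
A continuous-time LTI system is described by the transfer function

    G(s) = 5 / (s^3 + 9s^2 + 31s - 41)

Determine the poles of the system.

The poles are the roots of the denominator s^3 + 9s^2 + 31s - 41 = 0.
Trying s = 1: the polynomial evaluates to 0, so (s - 1) is a factor.
Dividing out leaves s^2 + 10s + 41 = 0.
The quadratic formula then gives s = -5 ± 4j.

s = -5 ± 4j, 1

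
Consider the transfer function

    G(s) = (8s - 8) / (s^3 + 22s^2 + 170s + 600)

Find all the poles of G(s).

s = -5 ± 5j, -12

The poles are the roots of the denominator s^3 + 22s^2 + 170s + 600 = 0.
Trying s = -12: the polynomial evaluates to 0, so (s + 12) is a factor.
Dividing out leaves s^2 + 10s + 50 = 0.
The quadratic formula then gives s = -5 ± 5j.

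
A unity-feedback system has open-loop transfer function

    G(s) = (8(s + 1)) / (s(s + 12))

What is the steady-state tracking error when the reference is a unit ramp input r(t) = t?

e_ss = 1.500

G(s) has one pole at the origin.
This is a Type 1 system. Kv = lim_{s→0} s·G(s) = 8/12 = 2/3.
e_ss = 1/Kv = 1/(2/3) = 3/2 ≈ 1.500.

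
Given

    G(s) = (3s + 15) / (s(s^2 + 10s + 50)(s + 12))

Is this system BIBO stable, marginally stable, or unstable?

marginally stable

The poles can be read from the denominator factors: s = 0, -5 + 5j, -5 - 5j, -12.
Since the simple pole(s) at s = 0 lie on the jω-axis with none in the right half-plane, the system is marginally stable.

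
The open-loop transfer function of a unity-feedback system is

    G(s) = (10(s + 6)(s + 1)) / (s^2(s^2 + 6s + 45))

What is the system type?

Type 2

The denominator has 2 factors of s at the origin (free integrators), so this is a Type 2 system.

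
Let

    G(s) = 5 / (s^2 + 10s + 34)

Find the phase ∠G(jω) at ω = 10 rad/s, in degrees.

At s = j10: numerator = 5, denominator = -66 + j100.
∠G = ∠num − ∠den = 0° − (123.42°) = -123.4°.

∠G(j10) ≈ -123.4°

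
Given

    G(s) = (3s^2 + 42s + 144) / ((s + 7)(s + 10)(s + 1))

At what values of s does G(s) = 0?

Set the numerator to zero: 3s^2 + 42s + 144 = 0, i.e. 3·(s^2 + 14s + 48) = 0.
Factoring: (s + 6)(s + 8) = 0.

s = -6, -8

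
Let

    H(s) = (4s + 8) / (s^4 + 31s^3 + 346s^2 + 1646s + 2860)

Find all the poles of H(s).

s = -11, -5 ± j, -10

The poles are the roots of the denominator s^4 + 31s^3 + 346s^2 + 1646s + 2860 = 0.
Trying s = -11: the polynomial evaluates to 0, so (s + 11) is a factor.
Dividing out leaves s^3 + 20s^2 + 126s + 260 = 0.
This factors further as (s^2 + 10s + 26)(s + 10) = 0.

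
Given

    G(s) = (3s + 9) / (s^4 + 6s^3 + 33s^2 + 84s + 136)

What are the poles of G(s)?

s = -2 + 2j, -2 - 2j, -1 + 4j, -1 - 4j

The poles are the roots of the denominator s^4 + 6s^3 + 33s^2 + 84s + 136 = 0.
No real roots exist; factor into two real quadratics: (s^2 + 4s + 8)(s^2 + 2s + 17) = 0.
Each quadratic gives a conjugate pair via the quadratic formula.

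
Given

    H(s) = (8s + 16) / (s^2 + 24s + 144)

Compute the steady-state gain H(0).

H(0) = 1/9 ≈ 0.1111

Set s = 0: H(0) = (16) / (144) = 1/9.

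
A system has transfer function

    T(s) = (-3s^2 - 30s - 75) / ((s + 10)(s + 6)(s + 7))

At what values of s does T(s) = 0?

s = -5, -5

Set the numerator to zero: -3s^2 - 30s - 75 = 0, i.e. -3·(s^2 + 10s + 25) = 0.
Factoring: (s + 5)^2 = 0.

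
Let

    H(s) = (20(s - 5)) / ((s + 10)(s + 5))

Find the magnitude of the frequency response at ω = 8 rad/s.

Substitute s = j8: numerator = -100 + j160, denominator = -14 + j120.
|H(j8)| = |-100 + j160| / |-14 + j120| = 188.68 / 120.81 ≈ 1.562.

|H(j8)| ≈ 1.562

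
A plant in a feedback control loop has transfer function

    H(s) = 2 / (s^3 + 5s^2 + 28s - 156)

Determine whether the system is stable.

unstable

The denominator s^3 + 5s^2 + 28s - 156 factors as (s - 3)(s^2 + 8s + 52), giving poles at s = 3, -4 + 6j, -4 - 6j.
Since the pole(s) at s = 3 lie in the right half-plane, the system is unstable.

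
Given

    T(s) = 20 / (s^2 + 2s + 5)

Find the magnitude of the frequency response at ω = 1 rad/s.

Substitute s = j1: numerator = 20, denominator = 4 + j2.
|T(j1)| = |20| / |4 + j2| = 20 / 4.4721 ≈ 4.472.

|T(j1)| ≈ 4.472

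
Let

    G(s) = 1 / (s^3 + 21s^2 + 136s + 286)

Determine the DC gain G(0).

Set s = 0: G(0) = (1) / (286) = 1/286.

G(0) = 1/286 ≈ 0.003497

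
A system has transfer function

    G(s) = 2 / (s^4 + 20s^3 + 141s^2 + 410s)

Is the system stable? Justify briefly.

The denominator s^4 + 20s^3 + 141s^2 + 410s factors as s(s + 10)(s^2 + 10s + 41), giving poles at s = 0, -10, -5 + 4j, -5 - 4j.
Since the simple pole(s) at s = 0 lie on the jω-axis with none in the right half-plane, the system is marginally stable.

marginally stable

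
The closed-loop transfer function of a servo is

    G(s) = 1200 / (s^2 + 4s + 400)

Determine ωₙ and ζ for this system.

ωₙ = 20 rad/s, ζ = 0.1

Compare the denominator to the standard form s^2 + 2ζωₙs + ωₙ².
ωₙ² = 400, so ωₙ = 20 rad/s.
2ζωₙ = 4, so ζ = 4/(2·20) = 0.1.
With ζ = 0.1 the response is underdamped.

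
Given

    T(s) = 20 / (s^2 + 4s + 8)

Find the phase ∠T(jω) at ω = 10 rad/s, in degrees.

At s = j10: numerator = 20, denominator = -92 + j40.
∠T = ∠num − ∠den = 0° − (156.50°) = -156.5°.

∠T(j10) ≈ -156.5°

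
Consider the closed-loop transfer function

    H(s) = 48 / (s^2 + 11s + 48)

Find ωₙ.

Compare the denominator to the standard form s^2 + 2ζωₙs + ωₙ².
ωₙ² = 48, so ωₙ = √48 ≈ 6.928 rad/s.

ωₙ ≈ 6.928 rad/s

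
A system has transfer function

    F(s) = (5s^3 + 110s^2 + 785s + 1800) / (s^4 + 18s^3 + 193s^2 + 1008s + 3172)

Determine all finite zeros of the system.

s = -8, -9, -5

Set the numerator to zero: 5s^3 + 110s^2 + 785s + 1800 = 0, i.e. 5·(s^3 + 22s^2 + 157s + 360) = 0.
Factoring: (s + 8)(s + 9)(s + 5) = 0.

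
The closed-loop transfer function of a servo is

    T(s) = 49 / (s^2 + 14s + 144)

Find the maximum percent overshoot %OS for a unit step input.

Comparing s^2 + 14s + 144 to s^2 + 2ζωₙs + ωₙ²: ωₙ = 12 rad/s and ζ = 14/(2·12) ≈ 0.5833.
%OS = 100·exp(−πζ/√(1−ζ²)) = 100·exp(−π·0.5833/√(1−0.5833²)) ≈ 10.5%.

%OS ≈ 10.5%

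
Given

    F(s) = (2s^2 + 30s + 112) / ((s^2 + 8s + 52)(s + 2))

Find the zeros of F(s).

s = -7, -8

Set the numerator to zero: 2s^2 + 30s + 112 = 0, i.e. 2·(s^2 + 15s + 56) = 0.
Factoring: (s + 7)(s + 8) = 0.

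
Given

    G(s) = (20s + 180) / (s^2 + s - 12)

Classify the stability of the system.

The denominator s^2 + s - 12 factors as (s + 4)(s - 3), giving poles at s = -4, 3.
Since the pole(s) at s = 3 lie in the right half-plane, the system is unstable.

unstable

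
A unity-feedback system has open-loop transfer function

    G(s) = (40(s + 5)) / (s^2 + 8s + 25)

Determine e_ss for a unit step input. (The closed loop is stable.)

G(s) has no poles at the origin.
This is a Type 0 system. Kp = lim_{s→0} G(s) = 200/25 = 8.
e_ss = 1/(1 + Kp) = 1/(1 + 8) = 1/9 ≈ 0.1111.

e_ss = 0.1111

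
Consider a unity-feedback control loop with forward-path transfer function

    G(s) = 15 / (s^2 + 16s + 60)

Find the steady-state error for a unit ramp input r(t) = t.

G(s) has no poles at the origin.
This is a Type 0 system; Kv = lim_{s→0} s·G(s) = 0, so the steady-state error for a ramp input is infinite.

e_ss = ∞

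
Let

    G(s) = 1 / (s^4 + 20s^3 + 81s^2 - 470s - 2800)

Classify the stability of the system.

The denominator s^4 + 20s^3 + 81s^2 - 470s - 2800 factors as (s + 8)(s + 10)(s + 7)(s - 5), giving poles at s = -8, -10, -7, 5.
Since the pole(s) at s = 5 lie in the right half-plane, the system is unstable.

unstable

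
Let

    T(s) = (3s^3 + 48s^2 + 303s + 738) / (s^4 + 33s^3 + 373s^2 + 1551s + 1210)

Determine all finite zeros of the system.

s = -5 ± 4j, -6

Set the numerator to zero: 3s^3 + 48s^2 + 303s + 738 = 0, i.e. 3·(s^3 + 16s^2 + 101s + 246) = 0.
Factoring: (s^2 + 10s + 41)(s + 6) = 0.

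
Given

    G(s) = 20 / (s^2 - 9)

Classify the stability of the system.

The denominator s^2 - 9 factors as (s - 3)(s + 3), giving poles at s = 3, -3.
Since the pole(s) at s = 3 lie in the right half-plane, the system is unstable.

unstable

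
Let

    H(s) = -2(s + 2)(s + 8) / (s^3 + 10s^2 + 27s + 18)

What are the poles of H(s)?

s = -1, -6, -3

The poles are the roots of the denominator s^3 + 10s^2 + 27s + 18 = 0.
Trying s = -1: the polynomial evaluates to 0, so (s + 1) is a factor.
Dividing out leaves s^2 + 9s + 18 = 0.
Factoring the quadratic: (s + 6)(s + 3) = 0.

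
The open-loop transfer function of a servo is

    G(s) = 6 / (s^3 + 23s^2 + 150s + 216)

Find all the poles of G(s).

s = -12, -9, -2

The poles are the roots of the denominator s^3 + 23s^2 + 150s + 216 = 0.
Trying s = -12: the polynomial evaluates to 0, so (s + 12) is a factor.
Dividing out leaves s^2 + 11s + 18 = 0.
Factoring the quadratic: (s + 9)(s + 2) = 0.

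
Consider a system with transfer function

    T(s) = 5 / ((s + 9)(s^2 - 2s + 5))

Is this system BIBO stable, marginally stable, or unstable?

The poles can be read from the denominator factors: s = -9, 1 ± 2j.
Since the pole(s) at s = 1 + 2j, 1 - 2j lie in the right half-plane, the system is unstable.

unstable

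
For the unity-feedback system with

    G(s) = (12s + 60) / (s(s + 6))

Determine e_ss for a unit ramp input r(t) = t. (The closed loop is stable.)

G(s) has one pole at the origin.
This is a Type 1 system. Kv = lim_{s→0} s·G(s) = 60/6 = 10.
e_ss = 1/Kv = 1/(10) = 1/10 ≈ 0.1000.

e_ss = 0.1000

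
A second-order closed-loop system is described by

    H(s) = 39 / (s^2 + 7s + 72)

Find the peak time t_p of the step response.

t_p ≈ 0.4064 s

Comparing s^2 + 7s + 72 to s^2 + 2ζωₙs + ωₙ²: ωₙ = √72 ≈ 8.485 rad/s and ζ = 7/(2·√72) ≈ 0.4125.
ζωₙ = 7/2 = 3.5, so ω_d = ωₙ√(1−ζ²) = √(ωₙ² − (ζωₙ)²) = √(72 − 3.5²) = √59.75 ≈ 7.730 rad/s.
t_p = π/ω_d = π/7.730 ≈ 0.4064 s.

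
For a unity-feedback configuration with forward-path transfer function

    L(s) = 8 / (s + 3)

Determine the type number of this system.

The denominator has no factor of s at the origin — no free integrator — so this is a Type 0 system.

Type 0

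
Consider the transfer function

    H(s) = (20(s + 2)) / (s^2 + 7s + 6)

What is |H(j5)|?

Substitute s = j5: numerator = 40 + j100, denominator = -19 + j35.
|H(j5)| = |40 + j100| / |-19 + j35| = 107.70 / 39.825 ≈ 2.704.

|H(j5)| ≈ 2.704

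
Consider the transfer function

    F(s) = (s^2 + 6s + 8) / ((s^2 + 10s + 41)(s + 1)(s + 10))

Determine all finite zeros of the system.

s = -2, -4

Set the numerator to zero: s^2 + 6s + 8 = 0.
Factoring: (s + 2)(s + 4) = 0.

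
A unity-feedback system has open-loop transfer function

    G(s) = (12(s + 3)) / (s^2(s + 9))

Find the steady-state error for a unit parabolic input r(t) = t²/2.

e_ss = 0.2500

G(s) has 2 poles at the origin.
This is a Type 2 system. Ka = lim_{s→0} s^2·G(s) = 36/9 = 4.
e_ss = 1/Ka = 1/(4) = 1/4 ≈ 0.2500.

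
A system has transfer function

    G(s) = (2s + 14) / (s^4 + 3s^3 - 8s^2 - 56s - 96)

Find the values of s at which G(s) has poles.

The poles are the roots of the denominator s^4 + 3s^3 - 8s^2 - 56s - 96 = 0.
Trying s = 4: the polynomial evaluates to 0, so (s - 4) is a factor.
Dividing out leaves s^3 + 7s^2 + 20s + 24 = 0.
This factors further as (s^2 + 4s + 8)(s + 3) = 0.

s = -2 + 2j, -2 - 2j, 4, -3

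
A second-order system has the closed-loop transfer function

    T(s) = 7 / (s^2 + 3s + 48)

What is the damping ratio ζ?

ζ ≈ 0.2165

Compare the denominator to the standard form s^2 + 2ζωₙs + ωₙ².
ωₙ² = 48, so ωₙ = √48 ≈ 6.928 rad/s.
2ζωₙ = 3, so ζ = 3/(2·√48) ≈ 0.2165.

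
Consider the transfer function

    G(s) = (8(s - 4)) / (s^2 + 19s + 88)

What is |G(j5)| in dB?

|G(j5)|_dB ≈ -6.95 dB

Substitute s = j5: numerator = -32 + j40, denominator = 63 + j95.
|G(j5)| = |-32 + j40| / |63 + j95| = 51.225 / 113.99 ≈ 0.4494.
In decibels: 20·log₁₀(0.4494) ≈ -6.95 dB.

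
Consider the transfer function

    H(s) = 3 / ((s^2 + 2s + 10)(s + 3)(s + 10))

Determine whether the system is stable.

The poles can be read from the denominator factors: s = -1 + 3j, -1 - 3j, -3, -10.
Since all poles lie strictly in the left half-plane, the system is stable.

stable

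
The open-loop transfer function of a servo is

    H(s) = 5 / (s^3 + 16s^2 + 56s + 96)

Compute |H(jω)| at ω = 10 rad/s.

Substitute s = j10: numerator = 5, denominator = -1504 - j440.
|H(j10)| = |5| / |-1504 - j440| = 5 / 1567.0 ≈ 0.003191.

|H(j10)| ≈ 0.003191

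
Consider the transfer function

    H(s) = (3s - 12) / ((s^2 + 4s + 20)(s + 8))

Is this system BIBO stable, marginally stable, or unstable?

The poles can be read from the denominator factors: s = -2 ± 4j, -8.
Since all poles lie strictly in the left half-plane, the system is stable.

stable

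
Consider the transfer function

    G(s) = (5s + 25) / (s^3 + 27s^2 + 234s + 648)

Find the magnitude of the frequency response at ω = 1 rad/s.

|G(j1)| ≈ 0.03844

Substitute s = j1: numerator = 25 + j5, denominator = 621 + j233.
|G(j1)| = |25 + j5| / |621 + j233| = 25.495 / 663.27 ≈ 0.03844.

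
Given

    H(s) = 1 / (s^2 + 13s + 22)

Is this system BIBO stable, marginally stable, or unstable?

The denominator s^2 + 13s + 22 factors as (s + 2)(s + 11), giving poles at s = -2, -11.
Since all poles lie strictly in the left half-plane, the system is stable.

stable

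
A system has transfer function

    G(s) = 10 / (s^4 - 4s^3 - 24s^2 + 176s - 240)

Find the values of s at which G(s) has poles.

The poles are the roots of the denominator s^4 - 4s^3 - 24s^2 + 176s - 240 = 0.
Trying s = -6: the polynomial evaluates to 0, so (s + 6) is a factor.
Dividing out leaves s^3 - 10s^2 + 36s - 40 = 0.
This factors further as (s^2 - 8s + 20)(s - 2) = 0.

s = -6, 4 + 2j, 4 - 2j, 2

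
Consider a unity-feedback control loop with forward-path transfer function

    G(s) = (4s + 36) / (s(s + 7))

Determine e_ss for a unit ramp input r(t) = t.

G(s) has one pole at the origin.
This is a Type 1 system. Kv = lim_{s→0} s·G(s) = 36/7.
e_ss = 1/Kv = 1/(36/7) = 7/36 ≈ 0.1944.

e_ss = 0.1944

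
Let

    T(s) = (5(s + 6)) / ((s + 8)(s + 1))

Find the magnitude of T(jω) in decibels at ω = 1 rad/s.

|T(j1)|_dB ≈ 8.52 dB

Substitute s = j1: numerator = 30 + j5, denominator = 7 + j9.
|T(j1)| = |30 + j5| / |7 + j9| = 30.414 / 11.402 ≈ 2.667.
In decibels: 20·log₁₀(2.667) ≈ 8.52 dB.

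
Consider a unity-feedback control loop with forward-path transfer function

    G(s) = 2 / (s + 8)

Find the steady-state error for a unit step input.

G(s) has no poles at the origin.
This is a Type 0 system. Kp = lim_{s→0} G(s) = 2/8 = 1/4.
e_ss = 1/(1 + Kp) = 1/(1 + 1/4) = 4/5 ≈ 0.8000.

e_ss = 0.8000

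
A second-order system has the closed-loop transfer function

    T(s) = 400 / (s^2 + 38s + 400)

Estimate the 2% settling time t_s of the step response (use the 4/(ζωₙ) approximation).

t_s ≈ 0.2105 s

Comparing s^2 + 38s + 400 to s^2 + 2ζωₙs + ωₙ²: ωₙ = 20 rad/s and ζ = 38/(2·20) = 0.95.
ζωₙ = 38/2 = 19, so t_s ≈ 4/(ζωₙ) = 4/19 ≈ 0.2105 s.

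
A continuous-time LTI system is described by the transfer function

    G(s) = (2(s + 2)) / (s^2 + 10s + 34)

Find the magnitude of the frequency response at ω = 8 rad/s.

Substitute s = j8: numerator = 4 + j16, denominator = -30 + j80.
|G(j8)| = |4 + j16| / |-30 + j80| = 16.492 / 85.440 ≈ 0.1930.

|G(j8)| ≈ 0.1930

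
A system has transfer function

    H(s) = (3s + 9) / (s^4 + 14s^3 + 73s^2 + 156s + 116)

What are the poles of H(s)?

s = -5 + 2j, -5 - 2j, -2, -2

The poles are the roots of the denominator s^4 + 14s^3 + 73s^2 + 156s + 116 = 0.
Trying s = -2: the polynomial evaluates to 0, so (s + 2) is a factor.
Dividing out leaves s^3 + 12s^2 + 49s + 58 = 0.
This factors further as (s^2 + 10s + 29)(s + 2) = 0.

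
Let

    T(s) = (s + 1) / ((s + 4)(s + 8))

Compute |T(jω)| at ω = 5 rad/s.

Substitute s = j5: numerator = 1 + j5, denominator = 7 + j60.
|T(j5)| = |1 + j5| / |7 + j60| = 5.0990 / 60.407 ≈ 0.08441.

|T(j5)| ≈ 0.08441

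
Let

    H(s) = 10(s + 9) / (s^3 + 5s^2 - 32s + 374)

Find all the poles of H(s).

s = 3 + 5j, 3 - 5j, -11

The poles are the roots of the denominator s^3 + 5s^2 - 32s + 374 = 0.
Trying s = -11: the polynomial evaluates to 0, so (s + 11) is a factor.
Dividing out leaves s^2 - 6s + 34 = 0.
The quadratic formula then gives s = 3 ± 5j.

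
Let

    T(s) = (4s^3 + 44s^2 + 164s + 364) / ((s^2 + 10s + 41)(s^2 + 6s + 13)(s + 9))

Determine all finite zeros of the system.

s = -2 + 3j, -2 - 3j, -7

Set the numerator to zero: 4s^3 + 44s^2 + 164s + 364 = 0, i.e. 4·(s^3 + 11s^2 + 41s + 91) = 0.
Factoring: (s^2 + 4s + 13)(s + 7) = 0.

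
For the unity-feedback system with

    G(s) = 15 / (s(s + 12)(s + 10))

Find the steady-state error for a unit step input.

e_ss = 0

G(s) has one pole at the origin.
This is a Type 1 system; for a step input the steady-state error is zero.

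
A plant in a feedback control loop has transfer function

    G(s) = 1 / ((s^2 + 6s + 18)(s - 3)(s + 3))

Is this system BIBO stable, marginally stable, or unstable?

unstable

The poles can be read from the denominator factors: s = -3 ± 3j, 3, -3.
Since the pole(s) at s = 3 lie in the right half-plane, the system is unstable.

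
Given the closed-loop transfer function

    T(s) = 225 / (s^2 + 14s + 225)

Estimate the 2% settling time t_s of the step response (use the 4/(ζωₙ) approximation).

t_s ≈ 0.5714 s

Comparing s^2 + 14s + 225 to s^2 + 2ζωₙs + ωₙ²: ωₙ = 15 rad/s and ζ = 14/(2·15) ≈ 0.4667.
ζωₙ = 14/2 = 7, so t_s ≈ 4/(ζωₙ) = 4/7 ≈ 0.5714 s.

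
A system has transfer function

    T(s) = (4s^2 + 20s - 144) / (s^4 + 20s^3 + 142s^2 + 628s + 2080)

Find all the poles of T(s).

The poles are the roots of the denominator s^4 + 20s^3 + 142s^2 + 628s + 2080 = 0.
Trying s = -8: the polynomial evaluates to 0, so (s + 8) is a factor.
Dividing out leaves s^3 + 12s^2 + 46s + 260 = 0.
This factors further as (s^2 + 2s + 26)(s + 10) = 0.

s = -1 ± 5j, -8, -10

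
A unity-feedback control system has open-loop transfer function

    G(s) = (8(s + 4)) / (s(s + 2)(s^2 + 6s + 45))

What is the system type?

Type 1

The denominator has 1 factor of s at the origin (free integrator), so this is a Type 1 system.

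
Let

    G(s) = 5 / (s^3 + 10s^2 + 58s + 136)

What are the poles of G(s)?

s = -3 ± 5j, -4

The poles are the roots of the denominator s^3 + 10s^2 + 58s + 136 = 0.
Trying s = -4: the polynomial evaluates to 0, so (s + 4) is a factor.
Dividing out leaves s^2 + 6s + 34 = 0.
The quadratic formula then gives s = -3 ± 5j.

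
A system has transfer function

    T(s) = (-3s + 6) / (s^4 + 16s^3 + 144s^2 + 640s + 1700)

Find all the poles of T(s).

The poles are the roots of the denominator s^4 + 16s^3 + 144s^2 + 640s + 1700 = 0.
No real roots exist; factor into two real quadratics: (s^2 + 6s + 34)(s^2 + 10s + 50) = 0.
Each quadratic gives a conjugate pair via the quadratic formula.

s = -3 + 5j, -3 - 5j, -5 + 5j, -5 - 5j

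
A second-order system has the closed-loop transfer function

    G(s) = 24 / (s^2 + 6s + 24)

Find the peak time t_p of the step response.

Comparing s^2 + 6s + 24 to s^2 + 2ζωₙs + ωₙ²: ωₙ = √24 ≈ 4.899 rad/s and ζ = 6/(2·√24) ≈ 0.6124.
ζωₙ = 6/2 = 3, so ω_d = ωₙ√(1−ζ²) = √(ωₙ² − (ζωₙ)²) = √(24 − 3²) = √15 ≈ 3.873 rad/s.
t_p = π/ω_d = π/3.873 ≈ 0.8112 s.

t_p ≈ 0.8112 s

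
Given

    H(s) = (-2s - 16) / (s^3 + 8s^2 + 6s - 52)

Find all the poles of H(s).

s = -5 ± j, 2

The poles are the roots of the denominator s^3 + 8s^2 + 6s - 52 = 0.
Trying s = 2: the polynomial evaluates to 0, so (s - 2) is a factor.
Dividing out leaves s^2 + 10s + 26 = 0.
The quadratic formula then gives s = -5 ± 1j.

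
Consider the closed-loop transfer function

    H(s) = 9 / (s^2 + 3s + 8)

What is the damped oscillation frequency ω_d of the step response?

Comparing s^2 + 3s + 8 to s^2 + 2ζωₙs + ωₙ²: ωₙ = √8 ≈ 2.828 rad/s and ζ = 3/(2·√8) ≈ 0.5303.
ζωₙ = 3/2 = 1.5, so ω_d = ωₙ√(1−ζ²) = √(ωₙ² − (ζωₙ)²) = √(8 − 1.5²) = √5.75 ≈ 2.398 rad/s.

ω_d ≈ 2.398 rad/s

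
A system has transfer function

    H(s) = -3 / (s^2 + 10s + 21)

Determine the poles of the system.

s = -3, -7

The poles are the roots of the denominator s^2 + 10s + 21 = 0.
Factoring: (s + 3)(s + 7) = 0, so s = -3 and s = -7.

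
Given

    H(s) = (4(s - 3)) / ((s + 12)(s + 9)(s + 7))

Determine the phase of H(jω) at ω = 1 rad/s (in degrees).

∠H(j1) ≈ 142.3°

At s = j1: numerator = -12 + j4, denominator = 728 + j254.
∠H = ∠num − ∠den = 161.57° − (19.234°) = 142.3°.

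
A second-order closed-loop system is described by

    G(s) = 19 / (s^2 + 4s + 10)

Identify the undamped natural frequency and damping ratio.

Compare the denominator to the standard form s^2 + 2ζωₙs + ωₙ².
ωₙ² = 10, so ωₙ = √10 ≈ 3.162 rad/s.
2ζωₙ = 4, so ζ = 4/(2·√10) ≈ 0.6325.

ωₙ ≈ 3.162 rad/s, ζ ≈ 0.6325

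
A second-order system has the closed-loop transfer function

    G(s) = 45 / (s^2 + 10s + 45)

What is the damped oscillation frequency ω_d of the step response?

ω_d ≈ 4.472 rad/s

Comparing s^2 + 10s + 45 to s^2 + 2ζωₙs + ωₙ²: ωₙ = √45 ≈ 6.708 rad/s and ζ = 10/(2·√45) ≈ 0.7454.
ζωₙ = 10/2 = 5, so ω_d = ωₙ√(1−ζ²) = √(ωₙ² − (ζωₙ)²) = √(45 − 5²) = √20 ≈ 4.472 rad/s.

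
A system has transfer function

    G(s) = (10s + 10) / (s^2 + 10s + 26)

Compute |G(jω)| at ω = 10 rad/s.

Substitute s = j10: numerator = 10 + j100, denominator = -74 + j100.
|G(j10)| = |10 + j100| / |-74 + j100| = 100.50 / 124.40 ≈ 0.8079.

|G(j10)| ≈ 0.8079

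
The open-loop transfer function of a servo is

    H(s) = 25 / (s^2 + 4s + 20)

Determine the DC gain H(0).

H(0) = 5/4 ≈ 1.250

Set s = 0: H(0) = (25) / (20) = 5/4.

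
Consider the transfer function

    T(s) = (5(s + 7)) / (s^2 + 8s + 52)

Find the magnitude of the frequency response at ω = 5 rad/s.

Substitute s = j5: numerator = 35 + j25, denominator = 27 + j40.
|T(j5)| = |35 + j25| / |27 + j40| = 43.012 / 48.260 ≈ 0.8913.

|T(j5)| ≈ 0.8913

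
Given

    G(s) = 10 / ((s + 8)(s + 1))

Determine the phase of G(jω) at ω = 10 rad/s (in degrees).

∠G(j10) ≈ -135.6°

At s = j10: numerator = 10, denominator = -92 + j90.
∠G = ∠num − ∠den = 0° − (135.63°) = -135.6°.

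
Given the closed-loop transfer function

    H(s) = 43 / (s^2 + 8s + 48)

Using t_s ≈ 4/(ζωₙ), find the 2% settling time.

t_s ≈ 1 s

Comparing s^2 + 8s + 48 to s^2 + 2ζωₙs + ωₙ²: ωₙ = √48 ≈ 6.928 rad/s and ζ = 8/(2·√48) ≈ 0.5774.
ζωₙ = 8/2 = 4, so t_s ≈ 4/(ζωₙ) = 4/4 = 1 s.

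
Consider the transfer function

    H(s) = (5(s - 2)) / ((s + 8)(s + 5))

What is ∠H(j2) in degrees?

At s = j2: numerator = -10 + j10, denominator = 36 + j26.
∠H = ∠num − ∠den = 135° − (35.838°) = 99.16°.

∠H(j2) ≈ 99.16°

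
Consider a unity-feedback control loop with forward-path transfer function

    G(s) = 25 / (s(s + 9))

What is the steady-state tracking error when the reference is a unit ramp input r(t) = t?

e_ss = 0.3600

G(s) has one pole at the origin.
This is a Type 1 system. Kv = lim_{s→0} s·G(s) = 25/9.
e_ss = 1/Kv = 1/(25/9) = 9/25 ≈ 0.3600.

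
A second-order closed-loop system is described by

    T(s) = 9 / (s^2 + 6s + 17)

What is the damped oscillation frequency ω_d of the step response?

Comparing s^2 + 6s + 17 to s^2 + 2ζωₙs + ωₙ²: ωₙ = √17 ≈ 4.123 rad/s and ζ = 6/(2·√17) ≈ 0.7276.
ζωₙ = 6/2 = 3, so ω_d = ωₙ√(1−ζ²) = √(ωₙ² − (ζωₙ)²) = √(17 − 3²) = √8 ≈ 2.828 rad/s.

ω_d ≈ 2.828 rad/s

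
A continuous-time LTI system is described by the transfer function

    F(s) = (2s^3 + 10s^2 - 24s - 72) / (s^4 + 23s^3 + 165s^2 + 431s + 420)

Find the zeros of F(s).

s = -2, 3, -6

Set the numerator to zero: 2s^3 + 10s^2 - 24s - 72 = 0, i.e. 2·(s^3 + 5s^2 - 12s - 36) = 0.
Factoring: (s + 2)(s - 3)(s + 6) = 0.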